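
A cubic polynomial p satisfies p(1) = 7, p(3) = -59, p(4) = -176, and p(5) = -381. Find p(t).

p(t) = -4t^3 + 4t^2 + 3t + 4

Write p(t) = at^3 + bt^2 + ct + d. Substituting each data point gives a linear system:
  a + b + c + d = 7
  27a + 9b + 3c + d = -59
  64a + 16b + 4c + d = -176
  125a + 25b + 5c + d = -381
Solving the system yields a = -4, b = 4, c = 3, d = 4.
So p(t) = -4t^3 + 4t^2 + 3t + 4.
Check: p(1) = 7. ✓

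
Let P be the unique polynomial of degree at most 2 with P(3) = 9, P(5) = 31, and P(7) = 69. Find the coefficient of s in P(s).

-5

Write P(s) = as^2 + bs + c. Substituting each data point gives a linear system:
  9a + 3b + c = 9
  25a + 5b + c = 31
  49a + 7b + c = 69
Solving the system yields a = 2, b = -5, c = 6.
So P(s) = 2s² - 5s + 6.
The coefficient of s is -5.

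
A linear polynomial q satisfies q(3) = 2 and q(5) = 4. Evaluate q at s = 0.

-1

Using the Lagrange interpolation formula with nodes 3, 5:
  L_0(s) = (s - 5) / -2
  L_1(s) = (s - 3) / 2
Then q(s) = 2·L_0(s) + 4·L_1(s).
Expanding and collecting terms gives q(s) = s - 1.
Evaluating at s = 0: q(0) = -1.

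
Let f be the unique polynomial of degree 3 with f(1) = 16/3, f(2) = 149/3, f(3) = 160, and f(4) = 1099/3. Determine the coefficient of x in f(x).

1/3

Write f(x) = ax^3 + bx^2 + cx + d. Substituting each data point gives a linear system:
  a + b + c + d = 16/3
  8a + 4b + 2c + d = 149/3
  27a + 9b + 3c + d = 160
  64a + 16b + 4c + d = 1099/3
Solving the system yields a = 5, b = 3, c = 1/3, d = -3.
So f(x) = 5x³ + 3x² + (1/3)x - 3.
The coefficient of x is 1/3.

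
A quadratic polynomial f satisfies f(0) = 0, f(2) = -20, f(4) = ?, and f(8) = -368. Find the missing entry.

The 3 known points determine the degree-2 polynomial uniquely.
Write f(x) = ax^2 + bx + c. Substituting each data point gives a linear system:
  c = 0
  4a + 2b + c = -20
  64a + 8b + c = -368
Solving the system yields a = -6, b = 2, c = 0.
So f(x) = -6x^2 + 2x.
Then f(4) = -88.

-88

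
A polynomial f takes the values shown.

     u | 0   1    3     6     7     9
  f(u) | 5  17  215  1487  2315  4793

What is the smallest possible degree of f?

3

Divided differences on the nodes 0, 1, 3, 6, 7, 9:
  order 0: 5  17  215  1487  2315  4793
  order 1: 12  99  424  828  1239
  order 2: 29  65  101  137
  order 3: 6  6  6
  order 4: 0  0
  order 5: 0
The order-3 divided differences are all 6 (nonzero) and every higher order vanishes, so the data lies on a polynomial of degree exactly 3.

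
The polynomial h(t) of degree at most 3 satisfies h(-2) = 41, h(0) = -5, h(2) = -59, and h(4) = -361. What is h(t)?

h(t) = -5t^3 - t^2 - 5t - 5

Write h(t) = at^3 + bt^2 + ct + d. Substituting each data point gives a linear system:
  -8a + 4b - 2c + d = 41
  d = -5
  8a + 4b + 2c + d = -59
  64a + 16b + 4c + d = -361
Solving the system yields a = -5, b = -1, c = -5, d = -5.
So h(t) = -5t^3 - t^2 - 5t - 5.
Check: h(0) = -5. ✓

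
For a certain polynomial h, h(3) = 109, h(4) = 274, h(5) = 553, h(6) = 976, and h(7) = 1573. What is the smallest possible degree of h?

3

Forward differences of the values at x = 3, 4, 5, 6, 7:
  h  : 109  274  553  976  1573
  Δ  : 165  279  423  597
  Δ^2: 114  144  174
  Δ^3: 30  30
  Δ^4: 0
The third differences are constant (30) and nonzero, while all higher differences vanish, so the minimal degree is 3.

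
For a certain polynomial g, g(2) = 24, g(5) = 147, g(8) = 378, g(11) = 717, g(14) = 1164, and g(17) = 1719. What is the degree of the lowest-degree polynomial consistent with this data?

Forward differences of the values at x = 2, 5, 8, 11, 14, 17:
  g  : 24  147  378  717  1164  1719
  Δ  : 123  231  339  447  555
  Δ^2: 108  108  108  108
  Δ^3: 0  0  0
  Δ^4: 0  0
  Δ^5: 0
The second differences are constant (108) and nonzero, while all higher differences vanish, so the minimal degree is 2.

2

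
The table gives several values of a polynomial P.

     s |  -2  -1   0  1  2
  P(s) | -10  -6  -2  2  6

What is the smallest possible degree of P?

1

Forward differences of the values at s = -2, -1, 0, 1, 2:
  P  : -10  -6  -2  2  6
  Δ  : 4  4  4  4
  Δ^2: 0  0  0
  Δ^3: 0  0
  Δ^4: 0
The first differences are constant (4) and nonzero, while all higher differences vanish, so the minimal degree is 1.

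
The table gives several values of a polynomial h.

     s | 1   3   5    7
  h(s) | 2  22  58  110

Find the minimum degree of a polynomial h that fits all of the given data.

2

Forward differences of the values at s = 1, 3, 5, 7:
  h  : 2  22  58  110
  Δ  : 20  36  52
  Δ^2: 16  16
  Δ^3: 0
The second differences are constant (16) and nonzero, while all higher differences vanish, so the minimal degree is 2.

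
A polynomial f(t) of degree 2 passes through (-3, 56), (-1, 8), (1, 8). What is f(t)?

Write f(t) = at^2 + bt + c. Substituting each data point gives a linear system:
  9a - 3b + c = 56
  a - b + c = 8
  a + b + c = 8
Solving the system yields a = 6, b = 0, c = 2.
So f(t) = 6t^2 + 2.
Check: f(-3) = 56. ✓

f(t) = 6t^2 + 2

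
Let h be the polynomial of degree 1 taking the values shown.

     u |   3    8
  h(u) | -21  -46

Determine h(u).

h(u) = -5u - 6

Write h(u) = au + b. Substituting each data point gives a linear system:
  3a + b = -21
  8a + b = -46
Solving the system yields a = -5, b = -6.
So h(u) = -5u - 6.
Check: h(3) = -21. ✓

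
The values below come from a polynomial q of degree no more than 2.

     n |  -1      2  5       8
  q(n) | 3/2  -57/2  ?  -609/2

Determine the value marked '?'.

-261/2

On equispaced nodes a degree-2 polynomial has vanishing third forward difference, so
  - q(-1) + 3·q(2) - 3·q(5) + q(8) = 0.
Substituting the known values and solving for q(5):
  -3·q(5) = 783/2
  q(5) = -261/2.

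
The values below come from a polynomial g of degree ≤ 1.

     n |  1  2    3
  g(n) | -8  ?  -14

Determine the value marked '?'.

The 2 known points determine the degree-1 polynomial uniquely.
Write g(n) = an + b. Substituting each data point gives a linear system:
  a + b = -8
  3a + b = -14
Solving the system yields a = -3, b = -5.
So g(n) = -3n - 5.
Then g(2) = -11.

-11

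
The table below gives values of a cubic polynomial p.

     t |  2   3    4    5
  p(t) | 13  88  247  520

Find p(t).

p(t) = 5t^3 - 3t^2 - 5t - 5

Write p(t) = at^3 + bt^2 + ct + d. Substituting each data point gives a linear system:
  8a + 4b + 2c + d = 13
  27a + 9b + 3c + d = 88
  64a + 16b + 4c + d = 247
  125a + 25b + 5c + d = 520
Solving the system yields a = 5, b = -3, c = -5, d = -5.
So p(t) = 5t^3 - 3t^2 - 5t - 5.
Check: p(5) = 520. ✓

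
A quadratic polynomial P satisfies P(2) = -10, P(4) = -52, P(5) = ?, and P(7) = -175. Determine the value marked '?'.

-85

The 3 known points determine the degree-2 polynomial uniquely.
Write P(t) = at^2 + bt + c. Substituting each data point gives a linear system:
  4a + 2b + c = -10
  16a + 4b + c = -52
  49a + 7b + c = -175
Solving the system yields a = -4, b = 3, c = 0.
So P(t) = -4t² + 3t.
Then P(5) = -85.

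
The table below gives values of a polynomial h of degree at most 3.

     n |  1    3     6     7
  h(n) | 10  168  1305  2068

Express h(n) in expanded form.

h(n) = 6n^3 + n + 3

Using the Lagrange interpolation formula with nodes 1, 3, 6, 7:
  L_0(n) = (n - 3)(n - 6)(n - 7) / -60
  L_1(n) = (n - 1)(n - 6)(n - 7) / 24
  L_2(n) = (n - 1)(n - 3)(n - 7) / -15
  L_3(n) = (n - 1)(n - 3)(n - 6) / 24
Then h(n) = 10·L_0(n) + 168·L_1(n) + 1305·L_2(n) + 2068·L_3(n).
Expanding and collecting terms gives h(n) = 6n³ + n + 3.
Check: h(6) = 1305. ✓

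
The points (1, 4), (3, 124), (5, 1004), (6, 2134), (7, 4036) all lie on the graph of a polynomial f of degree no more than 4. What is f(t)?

f(t) = 2t^4 - 3t^3 + 6t^2 - 5t + 4

Write f(t) = at^4 + bt^3 + ct^2 + dt + e. Substituting each data point gives a linear system:
  a + b + c + d + e = 4
  81a + 27b + 9c + 3d + e = 124
  625a + 125b + 25c + 5d + e = 1004
  1296a + 216b + 36c + 6d + e = 2134
  2401a + 343b + 49c + 7d + e = 4036
Solving the system yields a = 2, b = -3, c = 6, d = -5, e = 4.
So f(t) = 2t^4 - 3t^3 + 6t^2 - 5t + 4.
Check: f(6) = 2134. ✓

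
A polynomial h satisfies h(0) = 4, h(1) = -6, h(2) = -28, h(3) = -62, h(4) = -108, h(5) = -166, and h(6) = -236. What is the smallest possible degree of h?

Forward differences of the values at u = 0, 1, 2, 3, 4, 5, 6:
  h  : 4  -6  -28  -62  -108  -166  -236
  Δ  : -10  -22  -34  -46  -58  -70
  Δ^2: -12  -12  -12  -12  -12
  Δ^3: 0  0  0  0
  Δ^4: 0  0  0
  Δ^5: 0  0
  Δ^6: 0
The second differences are constant (-12) and nonzero, while all higher differences vanish, so the minimal degree is 2.

2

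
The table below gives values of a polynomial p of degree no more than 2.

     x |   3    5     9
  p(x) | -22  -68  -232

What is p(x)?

Write p(x) = ax^2 + bx + c. Substituting each data point gives a linear system:
  9a + 3b + c = -22
  25a + 5b + c = -68
  81a + 9b + c = -232
Solving the system yields a = -3, b = 1, c = 2.
So p(x) = -3x² + x + 2.
Check: p(9) = -232. ✓

p(x) = -3x^2 + x + 2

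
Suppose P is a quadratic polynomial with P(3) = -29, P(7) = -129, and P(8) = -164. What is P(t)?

P(t) = -2t^2 - 5t + 4

Write P(t) = at^2 + bt + c. Substituting each data point gives a linear system:
  9a + 3b + c = -29
  49a + 7b + c = -129
  64a + 8b + c = -164
Solving the system yields a = -2, b = -5, c = 4.
So P(t) = -2t² - 5t + 4.
Check: P(3) = -29. ✓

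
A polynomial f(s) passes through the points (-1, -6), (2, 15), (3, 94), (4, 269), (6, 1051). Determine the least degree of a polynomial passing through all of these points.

3

Divided differences on the nodes -1, 2, 3, 4, 6:
  order 0: -6  15  94  269  1051
  order 1: 7  79  175  391
  order 2: 18  48  72
  order 3: 6  6
  order 4: 0
The order-3 divided differences are all 6 (nonzero) and every higher order vanishes, so the data lies on a polynomial of degree exactly 3.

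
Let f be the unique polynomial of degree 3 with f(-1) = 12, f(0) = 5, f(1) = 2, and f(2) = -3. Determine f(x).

f(x) = -x^3 + 2x^2 - 4x + 5

Write f(x) = ax^3 + bx^2 + cx + d. Substituting each data point gives a linear system:
  -a + b - c + d = 12
  d = 5
  a + b + c + d = 2
  8a + 4b + 2c + d = -3
Solving the system yields a = -1, b = 2, c = -4, d = 5.
So f(x) = -x^3 + 2x^2 - 4x + 5.
Check: f(0) = 5. ✓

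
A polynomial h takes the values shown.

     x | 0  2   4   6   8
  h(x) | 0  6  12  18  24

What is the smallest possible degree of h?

Forward differences of the values at x = 0, 2, 4, 6, 8:
  h  : 0  6  12  18  24
  Δ  : 6  6  6  6
  Δ^2: 0  0  0
  Δ^3: 0  0
  Δ^4: 0
The first differences are constant (6) and nonzero, while all higher differences vanish, so the minimal degree is 1.

1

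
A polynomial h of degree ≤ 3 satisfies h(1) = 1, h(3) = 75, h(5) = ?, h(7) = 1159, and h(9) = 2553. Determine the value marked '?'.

On equispaced nodes a degree-3 polynomial has vanishing fourth forward difference, so
  h(1) - 4·h(3) + 6·h(5) - 4·h(7) + h(9) = 0.
Substituting the known values and solving for h(5):
  6·h(5) = 2382
  h(5) = 397.

397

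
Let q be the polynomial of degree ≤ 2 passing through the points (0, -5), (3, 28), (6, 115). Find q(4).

Forward differences of the values at x = 0, 3, 6:
  q  : -5  28  115
  Δ  : 33  87
  Δ^2: 54
The second differences are constant, confirming degree 2.
Interpolating (Newton forward form) and evaluating at x = 4 gives q(4) = 51.

51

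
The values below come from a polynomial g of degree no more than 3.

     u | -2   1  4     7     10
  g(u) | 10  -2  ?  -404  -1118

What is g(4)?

-86

The 4 known points determine the degree-3 polynomial uniquely.
Write g(u) = au^3 + bu^2 + cu + d. Substituting each data point gives a linear system:
  -8a + 4b - 2c + d = 10
  a + b + c + d = -2
  343a + 49b + 7c + d = -404
  1000a + 100b + 10c + d = -1118
Solving the system yields a = -1, b = -1, c = -2, d = 2.
So g(u) = -u^3 - u^2 - 2u + 2.
Then g(4) = -86.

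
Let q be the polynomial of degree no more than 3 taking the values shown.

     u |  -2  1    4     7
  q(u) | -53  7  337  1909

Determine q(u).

q(u) = 6u^3 - 3u^2 - u + 5

Using the Lagrange interpolation formula with nodes -2, 1, 4, 7:
  L_0(u) = (u - 1)(u - 4)(u - 7) / -162
  L_1(u) = (u + 2)(u - 4)(u - 7) / 54
  L_2(u) = (u + 2)(u - 1)(u - 7) / -54
  L_3(u) = (u + 2)(u - 1)(u - 4) / 162
Then q(u) = -53·L_0(u) + 7·L_1(u) + 337·L_2(u) + 1909·L_3(u).
Expanding and collecting terms gives q(u) = 6u^3 - 3u^2 - u + 5.
Check: q(-2) = -53. ✓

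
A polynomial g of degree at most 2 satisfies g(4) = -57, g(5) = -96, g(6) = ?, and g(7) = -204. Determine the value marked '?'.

On equispaced nodes a degree-2 polynomial has vanishing third forward difference, so
  - g(4) + 3·g(5) - 3·g(6) + g(7) = 0.
Substituting the known values and solving for g(6):
  -3·g(6) = 435
  g(6) = -145.

-145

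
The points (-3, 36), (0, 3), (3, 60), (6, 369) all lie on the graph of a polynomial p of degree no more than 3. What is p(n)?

p(n) = n^3 + 5n^2 - 5n + 3

Using the Lagrange interpolation formula with nodes -3, 0, 3, 6:
  L_0(n) = n(n - 3)(n - 6) / -162
  L_1(n) = (n + 3)(n - 3)(n - 6) / 54
  L_2(n) = (n + 3)n(n - 6) / -54
  L_3(n) = (n + 3)n(n - 3) / 162
Then p(n) = 36·L_0(n) + 3·L_1(n) + 60·L_2(n) + 369·L_3(n).
Expanding and collecting terms gives p(n) = n³ + 5n² - 5n + 3.
Check: p(0) = 3. ✓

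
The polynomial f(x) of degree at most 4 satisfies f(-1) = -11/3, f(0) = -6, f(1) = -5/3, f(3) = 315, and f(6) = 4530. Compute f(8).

41470/3

Write f(x) = ax^4 + bx^3 + cx^2 + dx + e. Substituting each data point gives a linear system:
  a - b + c - d + e = -11/3
  e = -6
  a + b + c + d + e = -5/3
  81a + 27b + 9c + 3d + e = 315
  1296a + 216b + 36c + 6d + e = 4530
Solving the system yields a = 3, b = 3, c = 1/3, d = -2, e = -6.
So f(x) = 3x⁴ + 3x³ + (1/3)x² - 2x - 6.
Then f(8) = 41470/3.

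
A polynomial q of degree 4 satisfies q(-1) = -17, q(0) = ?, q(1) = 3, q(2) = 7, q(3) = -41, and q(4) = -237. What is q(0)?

The 5 known points determine the degree-4 polynomial uniquely.
Write q(x) = ax^4 + bx^3 + cx^2 + dx + e. Substituting each data point gives a linear system:
  a - b + c - d + e = -17
  a + b + c + d + e = 3
  16a + 8b + 4c + 2d + e = 7
  81a + 27b + 9c + 3d + e = -41
  256a + 64b + 16c + 4d + e = -237
Solving the system yields a = -2, b = 4, c = 0, d = 6, e = -5.
So q(x) = -2x^4 + 4x^3 + 6x - 5.
Then q(0) = -5.

-5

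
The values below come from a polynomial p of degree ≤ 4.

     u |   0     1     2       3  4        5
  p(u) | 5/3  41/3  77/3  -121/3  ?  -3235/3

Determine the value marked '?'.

-1003/3

The 5 known points determine the degree-4 polynomial uniquely.
Write p(u) = au^4 + bu^3 + cu^2 + du + e. Substituting each data point gives a linear system:
  e = 5/3
  a + b + c + d + e = 41/3
  16a + 8b + 4c + 2d + e = 77/3
  81a + 27b + 9c + 3d + e = -121/3
  625a + 125b + 25c + 5d + e = -3235/3
Solving the system yields a = -3, b = 5, c = 6, d = 4, e = 5/3.
So p(u) = -3u^4 + 5u^3 + 6u^2 + 4u + 5/3.
Then p(4) = -1003/3.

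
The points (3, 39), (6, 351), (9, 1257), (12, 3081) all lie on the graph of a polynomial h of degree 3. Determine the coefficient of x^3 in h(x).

2

Write h(x) = ax^3 + bx^2 + cx + d. Substituting each data point gives a linear system:
  27a + 9b + 3c + d = 39
  216a + 36b + 6c + d = 351
  729a + 81b + 9c + d = 1257
  1728a + 144b + 12c + d = 3081
Solving the system yields a = 2, b = -3, c = 5, d = -3.
So h(x) = 2x³ - 3x² + 5x - 3.
The leading coefficient is 2.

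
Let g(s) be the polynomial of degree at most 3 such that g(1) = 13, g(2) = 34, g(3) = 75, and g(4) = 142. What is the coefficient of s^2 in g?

4

Write g(s) = as^3 + bs^2 + cs + d. Substituting each data point gives a linear system:
  a + b + c + d = 13
  8a + 4b + 2c + d = 34
  27a + 9b + 3c + d = 75
  64a + 16b + 4c + d = 142
Solving the system yields a = 1, b = 4, c = 2, d = 6.
So g(s) = s³ + 4s² + 2s + 6.
The coefficient of s^2 is 4.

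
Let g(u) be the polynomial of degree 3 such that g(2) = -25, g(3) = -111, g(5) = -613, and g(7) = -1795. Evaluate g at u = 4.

Write g(u) = au^3 + bu^2 + cu + d. Substituting each data point gives a linear system:
  8a + 4b + 2c + d = -25
  27a + 9b + 3c + d = -111
  125a + 25b + 5c + d = -613
  343a + 49b + 7c + d = -1795
Solving the system yields a = -6, b = 5, c = 3, d = -3.
So g(u) = -6u³ + 5u² + 3u - 3.
Then g(4) = -295.

-295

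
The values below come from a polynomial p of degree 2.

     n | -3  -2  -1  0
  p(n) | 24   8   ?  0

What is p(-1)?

The 3 known points determine the degree-2 polynomial uniquely.
Write p(n) = an^2 + bn + c. Substituting each data point gives a linear system:
  9a - 3b + c = 24
  4a - 2b + c = 8
  c = 0
Solving the system yields a = 4, b = 4, c = 0.
So p(n) = 4n² + 4n.
Then p(-1) = 0.

0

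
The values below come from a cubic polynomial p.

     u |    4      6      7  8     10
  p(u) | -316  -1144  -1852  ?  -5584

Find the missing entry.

-2804

The 4 known points determine the degree-3 polynomial uniquely.
Write p(u) = au^3 + bu^2 + cu + d. Substituting each data point gives a linear system:
  64a + 16b + 4c + d = -316
  216a + 36b + 6c + d = -1144
  343a + 49b + 7c + d = -1852
  1000a + 100b + 10c + d = -5584
Solving the system yields a = -6, b = 4, c = 2, d = -4.
So p(u) = -6u³ + 4u² + 2u - 4.
Then p(8) = -2804.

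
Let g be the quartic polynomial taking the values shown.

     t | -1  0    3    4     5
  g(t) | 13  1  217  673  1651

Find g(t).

g(t) = 3t^4 - 3t^3 + 6t^2 + 1

Write g(t) = at^4 + bt^3 + ct^2 + dt + e. Substituting each data point gives a linear system:
  a - b + c - d + e = 13
  e = 1
  81a + 27b + 9c + 3d + e = 217
  256a + 64b + 16c + 4d + e = 673
  625a + 125b + 25c + 5d + e = 1651
Solving the system yields a = 3, b = -3, c = 6, d = 0, e = 1.
So g(t) = 3t⁴ - 3t³ + 6t² + 1.
Check: g(-1) = 13. ✓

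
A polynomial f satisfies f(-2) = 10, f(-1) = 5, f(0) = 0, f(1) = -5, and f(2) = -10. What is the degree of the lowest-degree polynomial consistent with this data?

1

Forward differences of the values at s = -2, -1, 0, 1, 2:
  f  : 10  5  0  -5  -10
  Δ  : -5  -5  -5  -5
  Δ^2: 0  0  0
  Δ^3: 0  0
  Δ^4: 0
The first differences are constant (-5) and nonzero, while all higher differences vanish, so the minimal degree is 1.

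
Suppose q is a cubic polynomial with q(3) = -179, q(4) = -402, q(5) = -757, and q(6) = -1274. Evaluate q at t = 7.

-1983

Forward differences of the values at t = 3, 4, 5, 6:
  q  : -179  -402  -757  -1274
  Δ  : -223  -355  -517
  Δ^2: -132  -162
  Δ^3: -30
The third differences are constant, confirming degree 3.
Interpolating (Newton forward form) and evaluating at t = 7 gives q(7) = -1983.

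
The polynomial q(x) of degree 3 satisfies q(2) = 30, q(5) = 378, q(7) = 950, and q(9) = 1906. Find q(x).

Write q(x) = ax^3 + bx^2 + cx + d. Substituting each data point gives a linear system:
  8a + 4b + 2c + d = 30
  125a + 25b + 5c + d = 378
  343a + 49b + 7c + d = 950
  729a + 81b + 9c + d = 1906
Solving the system yields a = 2, b = 6, c = -4, d = -2.
So q(x) = 2x³ + 6x² - 4x - 2.
Check: q(5) = 378. ✓

q(x) = 2x^3 + 6x^2 - 4x - 2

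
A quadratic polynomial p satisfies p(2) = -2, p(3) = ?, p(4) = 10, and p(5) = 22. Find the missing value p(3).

2

On equispaced nodes a degree-2 polynomial has vanishing third forward difference, so
  - p(2) + 3·p(3) - 3·p(4) + p(5) = 0.
Substituting the known values and solving for p(3):
  3·p(3) = 6
  p(3) = 2.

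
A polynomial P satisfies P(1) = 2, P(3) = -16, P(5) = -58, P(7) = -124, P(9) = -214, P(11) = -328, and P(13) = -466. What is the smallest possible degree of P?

2

Forward differences of the values at t = 1, 3, 5, 7, 9, 11, 13:
  P  : 2  -16  -58  -124  -214  -328  -466
  Δ  : -18  -42  -66  -90  -114  -138
  Δ^2: -24  -24  -24  -24  -24
  Δ^3: 0  0  0  0
  Δ^4: 0  0  0
  Δ^5: 0  0
  Δ^6: 0
The second differences are constant (-24) and nonzero, while all higher differences vanish, so the minimal degree is 2.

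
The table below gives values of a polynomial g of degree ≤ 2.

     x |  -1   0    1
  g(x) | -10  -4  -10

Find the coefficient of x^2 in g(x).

-6

Write g(x) = ax^2 + bx + c. Substituting each data point gives a linear system:
  a - b + c = -10
  c = -4
  a + b + c = -10
Solving the system yields a = -6, b = 0, c = -4.
So g(x) = -6x² - 4.
The leading coefficient is -6.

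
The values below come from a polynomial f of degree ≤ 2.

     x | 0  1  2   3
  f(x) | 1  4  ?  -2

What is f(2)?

3

On equispaced nodes a degree-2 polynomial has vanishing third forward difference, so
  - f(0) + 3·f(1) - 3·f(2) + f(3) = 0.
Substituting the known values and solving for f(2):
  -3·f(2) = -9
  f(2) = 3.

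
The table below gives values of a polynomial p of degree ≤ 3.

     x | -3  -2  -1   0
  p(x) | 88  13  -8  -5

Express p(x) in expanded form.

Using the Lagrange interpolation formula with nodes -3, -2, -1, 0:
  L_0(x) = (x + 2)(x + 1)x / -6
  L_1(x) = (x + 3)(x + 1)x / 2
  L_2(x) = (x + 3)(x + 2)x / -2
  L_3(x) = (x + 3)(x + 2)(x + 1) / 6
Then p(x) = 88·L_0(x) + 13·L_1(x) - 8·L_2(x) - 5·L_3(x).
Expanding and collecting terms gives p(x) = -5x³ - 3x² + 5x - 5.
Check: p(0) = -5. ✓

p(x) = -5x^3 - 3x^2 + 5x - 5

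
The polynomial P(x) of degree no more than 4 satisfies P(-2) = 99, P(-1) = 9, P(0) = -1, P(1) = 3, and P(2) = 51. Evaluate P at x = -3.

Forward differences of the values at x = -2, -1, 0, 1, 2:
  P  : 99  9  -1  3  51
  Δ  : -90  -10  4  48
  Δ^2: 80  14  44
  Δ^3: -66  30
  Δ^4: 96
The fourth differences are constant, confirming degree 4.
Interpolating (Newton forward form) and evaluating at x = -3 gives P(-3) = 431.

431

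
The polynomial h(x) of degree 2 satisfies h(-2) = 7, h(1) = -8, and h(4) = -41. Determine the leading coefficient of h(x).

-1

Write h(x) = ax^2 + bx + c. Substituting each data point gives a linear system:
  4a - 2b + c = 7
  a + b + c = -8
  16a + 4b + c = -41
Solving the system yields a = -1, b = -6, c = -1.
So h(x) = -x^2 - 6x - 1.
The leading coefficient is -1.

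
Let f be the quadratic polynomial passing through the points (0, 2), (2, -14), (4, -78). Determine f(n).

Write f(n) = an^2 + bn + c. Substituting each data point gives a linear system:
  c = 2
  4a + 2b + c = -14
  16a + 4b + c = -78
Solving the system yields a = -6, b = 4, c = 2.
So f(n) = -6n^2 + 4n + 2.
Check: f(4) = -78. ✓

f(n) = -6n^2 + 4n + 2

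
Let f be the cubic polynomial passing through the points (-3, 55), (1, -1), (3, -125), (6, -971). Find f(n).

f(n) = -4n^3 - 4n^2 + 6n + 1

Using the Lagrange interpolation formula with nodes -3, 1, 3, 6:
  L_0(n) = (n - 1)(n - 3)(n - 6) / -216
  L_1(n) = (n + 3)(n - 3)(n - 6) / 40
  L_2(n) = (n + 3)(n - 1)(n - 6) / -36
  L_3(n) = (n + 3)(n - 1)(n - 3) / 135
Then f(n) = 55·L_0(n) - 1·L_1(n) - 125·L_2(n) - 971·L_3(n).
Expanding and collecting terms gives f(n) = -4n^3 - 4n^2 + 6n + 1.
Check: f(3) = -125. ✓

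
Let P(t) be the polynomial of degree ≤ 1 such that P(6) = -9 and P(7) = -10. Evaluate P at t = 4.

-7

Using the Lagrange interpolation formula with nodes 6, 7:
  L_0(t) = (t - 7) / -1
  L_1(t) = (t - 6) / 1
Then P(t) = -9·L_0(t) - 10·L_1(t).
Expanding and collecting terms gives P(t) = -t - 3.
Evaluating at t = 4: P(4) = -7.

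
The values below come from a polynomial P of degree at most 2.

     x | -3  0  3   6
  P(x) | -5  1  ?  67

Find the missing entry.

On equispaced nodes a degree-2 polynomial has vanishing third forward difference, so
  - P(-3) + 3·P(0) - 3·P(3) + P(6) = 0.
Substituting the known values and solving for P(3):
  -3·P(3) = -75
  P(3) = 25.

25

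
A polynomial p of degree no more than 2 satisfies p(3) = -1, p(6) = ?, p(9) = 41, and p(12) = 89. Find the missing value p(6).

11

The 3 known points determine the degree-2 polynomial uniquely.
Write p(u) = au^2 + bu + c. Substituting each data point gives a linear system:
  9a + 3b + c = -1
  81a + 9b + c = 41
  144a + 12b + c = 89
Solving the system yields a = 1, b = -5, c = 5.
So p(u) = u^2 - 5u + 5.
Then p(6) = 11.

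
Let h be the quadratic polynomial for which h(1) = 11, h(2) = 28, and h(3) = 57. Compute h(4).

Using the Lagrange interpolation formula with nodes 1, 2, 3:
  L_0(s) = (s - 2)(s - 3) / 2
  L_1(s) = (s - 1)(s - 3) / -1
  L_2(s) = (s - 1)(s - 2) / 2
Then h(s) = 11·L_0(s) + 28·L_1(s) + 57·L_2(s).
Expanding and collecting terms gives h(s) = 6s^2 - s + 6.
Evaluating at s = 4: h(4) = 98.

98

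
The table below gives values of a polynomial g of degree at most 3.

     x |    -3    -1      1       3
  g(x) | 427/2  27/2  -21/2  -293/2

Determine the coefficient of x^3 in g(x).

-6

Write g(x) = ax^3 + bx^2 + cx + d. Substituting each data point gives a linear system:
  -27a + 9b - 3c + d = 427/2
  -a + b - c + d = 27/2
  a + b + c + d = -21/2
  27a + 9b + 3c + d = -293/2
Solving the system yields a = -6, b = 4, c = -6, d = -5/2.
So g(x) = -6x³ + 4x² - 6x - 5/2.
The leading coefficient is -6.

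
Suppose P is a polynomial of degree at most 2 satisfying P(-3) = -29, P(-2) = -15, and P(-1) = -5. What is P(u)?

P(u) = -2u^2 + 4u + 1

Write P(u) = au^2 + bu + c. Substituting each data point gives a linear system:
  9a - 3b + c = -29
  4a - 2b + c = -15
  a - b + c = -5
Solving the system yields a = -2, b = 4, c = 1.
So P(u) = -2u^2 + 4u + 1.
Check: P(-1) = -5. ✓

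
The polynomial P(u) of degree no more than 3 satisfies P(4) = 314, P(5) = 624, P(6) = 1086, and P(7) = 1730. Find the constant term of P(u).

Write P(u) = au^3 + bu^2 + cu + d. Substituting each data point gives a linear system:
  64a + 16b + 4c + d = 314
  125a + 25b + 5c + d = 624
  216a + 36b + 6c + d = 1086
  343a + 49b + 7c + d = 1730
Solving the system yields a = 5, b = 1, c = -4, d = -6.
So P(u) = 5u^3 + u^2 - 4u - 6.
The constant term is -6.

-6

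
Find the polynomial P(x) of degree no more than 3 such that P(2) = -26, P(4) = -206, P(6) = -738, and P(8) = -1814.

Using the Lagrange interpolation formula with nodes 2, 4, 6, 8:
  L_0(x) = (x - 4)(x - 6)(x - 8) / -48
  L_1(x) = (x - 2)(x - 6)(x - 8) / 16
  L_2(x) = (x - 2)(x - 4)(x - 8) / -16
  L_3(x) = (x - 2)(x - 4)(x - 6) / 48
Then P(x) = -26·L_0(x) - 206·L_1(x) - 738·L_2(x) - 1814·L_3(x).
Expanding and collecting terms gives P(x) = -4x^3 + 4x^2 - 2x - 6.
Check: P(6) = -738. ✓

P(x) = -4x^3 + 4x^2 - 2x - 6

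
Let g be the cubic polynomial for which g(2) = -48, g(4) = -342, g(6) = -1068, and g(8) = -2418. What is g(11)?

Write g(x) = ax^3 + bx^2 + cx + d. Substituting each data point gives a linear system:
  8a + 4b + 2c + d = -48
  64a + 16b + 4c + d = -342
  216a + 36b + 6c + d = -1068
  512a + 64b + 8c + d = -2418
Solving the system yields a = -4, b = -6, c = 1, d = 6.
So g(x) = -4x^3 - 6x^2 + x + 6.
Then g(11) = -6033.

-6033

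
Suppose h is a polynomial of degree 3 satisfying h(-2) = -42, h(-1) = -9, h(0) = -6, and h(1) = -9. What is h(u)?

h(u) = 4u^3 - 3u^2 - 4u - 6

Write h(u) = au^3 + bu^2 + cu + d. Substituting each data point gives a linear system:
  -8a + 4b - 2c + d = -42
  -a + b - c + d = -9
  d = -6
  a + b + c + d = -9
Solving the system yields a = 4, b = -3, c = -4, d = -6.
So h(u) = 4u^3 - 3u^2 - 4u - 6.
Check: h(1) = -9. ✓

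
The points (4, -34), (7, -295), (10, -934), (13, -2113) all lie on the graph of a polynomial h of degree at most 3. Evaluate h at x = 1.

Write h(x) = ax^3 + bx^2 + cx + d. Substituting each data point gives a linear system:
  64a + 16b + 4c + d = -34
  343a + 49b + 7c + d = -295
  1000a + 100b + 10c + d = -934
  2197a + 169b + 13c + d = -2113
Solving the system yields a = -1, b = 0, c = 6, d = 6.
So h(x) = -x³ + 6x + 6.
Then h(1) = 11.

11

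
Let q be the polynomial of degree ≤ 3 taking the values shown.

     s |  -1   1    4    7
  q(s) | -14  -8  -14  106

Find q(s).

q(s) = s^3 - 5s^2 + 2s - 6

Write q(s) = as^3 + bs^2 + cs + d. Substituting each data point gives a linear system:
  -a + b - c + d = -14
  a + b + c + d = -8
  64a + 16b + 4c + d = -14
  343a + 49b + 7c + d = 106
Solving the system yields a = 1, b = -5, c = 2, d = -6.
So q(s) = s^3 - 5s^2 + 2s - 6.
Check: q(7) = 106. ✓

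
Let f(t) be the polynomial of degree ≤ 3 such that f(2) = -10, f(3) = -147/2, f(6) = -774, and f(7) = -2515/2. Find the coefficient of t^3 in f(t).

Write f(t) = at^3 + bt^2 + ct + d. Substituting each data point gives a linear system:
  8a + 4b + 2c + d = -10
  27a + 9b + 3c + d = -147/2
  216a + 36b + 6c + d = -774
  343a + 49b + 7c + d = -2515/2
Solving the system yields a = -4, b = 3/2, c = 5, d = 6.
So f(t) = -4t³ + (3/2)t² + 5t + 6.
The leading coefficient is -4.

-4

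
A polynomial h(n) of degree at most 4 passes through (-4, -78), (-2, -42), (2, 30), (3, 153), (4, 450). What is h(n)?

Write h(n) = an^4 + bn^3 + cn^2 + dn + e. Substituting each data point gives a linear system:
  256a - 64b + 16c - 4d + e = -78
  16a - 8b + 4c - 2d + e = -42
  16a + 8b + 4c + 2d + e = 30
  81a + 27b + 9c + 3d + e = 153
  256a + 64b + 16c + 4d + e = 450
Solving the system yields a = 1, b = 4, c = -4, d = 2, e = -6.
So h(n) = n^4 + 4n^3 - 4n^2 + 2n - 6.
Check: h(2) = 30. ✓

h(n) = n^4 + 4n^3 - 4n^2 + 2n - 6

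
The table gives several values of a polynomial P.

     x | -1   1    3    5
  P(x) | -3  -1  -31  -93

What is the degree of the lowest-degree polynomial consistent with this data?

Forward differences of the values at x = -1, 1, 3, 5:
  P  : -3  -1  -31  -93
  Δ  : 2  -30  -62
  Δ^2: -32  -32
  Δ^3: 0
The second differences are constant (-32) and nonzero, while all higher differences vanish, so the minimal degree is 2.

2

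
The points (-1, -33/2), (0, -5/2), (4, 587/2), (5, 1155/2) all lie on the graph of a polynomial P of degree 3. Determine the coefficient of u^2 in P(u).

Write P(u) = au^3 + bu^2 + cu + d. Substituting each data point gives a linear system:
  -a + b - c + d = -33/2
  d = -5/2
  64a + 16b + 4c + d = 587/2
  125a + 25b + 5c + d = 1155/2
Solving the system yields a = 5, b = -3, c = 6, d = -5/2.
So P(u) = 5u^3 - 3u^2 + 6u - 5/2.
The coefficient of u^2 is -3.

-3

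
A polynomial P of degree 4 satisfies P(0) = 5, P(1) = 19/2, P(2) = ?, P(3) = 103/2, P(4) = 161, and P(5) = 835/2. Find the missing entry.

The 5 known points determine the degree-4 polynomial uniquely.
Write P(x) = ax^4 + bx^3 + cx^2 + dx + e. Substituting each data point gives a linear system:
  e = 5
  a + b + c + d + e = 19/2
  81a + 27b + 9c + 3d + e = 103/2
  256a + 64b + 16c + 4d + e = 161
  625a + 125b + 25c + 5d + e = 835/2
Solving the system yields a = 1, b = -2, c = 1/2, d = 5, e = 5.
So P(x) = x^4 - 2x^3 + (1/2)x^2 + 5x + 5.
Then P(2) = 17.

17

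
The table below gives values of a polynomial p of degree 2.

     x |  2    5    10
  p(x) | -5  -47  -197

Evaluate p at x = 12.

-285

Write p(x) = ax^2 + bx + c. Substituting each data point gives a linear system:
  4a + 2b + c = -5
  25a + 5b + c = -47
  100a + 10b + c = -197
Solving the system yields a = -2, b = 0, c = 3.
So p(x) = -2x^2 + 3.
Then p(12) = -285.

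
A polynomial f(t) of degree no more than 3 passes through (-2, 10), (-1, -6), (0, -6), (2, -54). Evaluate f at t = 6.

Using the Lagrange interpolation formula with nodes -2, -1, 0, 2:
  L_0(t) = (t + 1)t(t - 2) / -8
  L_1(t) = (t + 2)t(t - 2) / 3
  L_2(t) = (t + 2)(t + 1)(t - 2) / -4
  L_3(t) = (t + 2)(t + 1)t / 24
Then f(t) = 10·L_0(t) - 6·L_1(t) - 6·L_2(t) - 54·L_3(t).
Expanding and collecting terms gives f(t) = -4t^3 - 4t^2 - 6.
Evaluating at t = 6: f(6) = -1014.

-1014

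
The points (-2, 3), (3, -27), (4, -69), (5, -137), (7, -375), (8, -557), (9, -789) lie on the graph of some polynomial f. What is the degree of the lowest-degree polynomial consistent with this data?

Divided differences on the nodes -2, 3, 4, 5, 7, 8, 9:
  order 0: 3  -27  -69  -137  -375  -557  -789
  order 1: -6  -42  -68  -119  -182  -232
  order 2: -6  -13  -17  -21  -25
  order 3: -1  -1  -1  -1
  order 4: 0  0  0
  order 5: 0  0
  order 6: 0
The order-3 divided differences are all -1 (nonzero) and every higher order vanishes, so the data lies on a polynomial of degree exactly 3.

3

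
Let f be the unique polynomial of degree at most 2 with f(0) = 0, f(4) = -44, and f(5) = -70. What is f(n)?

Write f(n) = an^2 + bn + c. Substituting each data point gives a linear system:
  c = 0
  16a + 4b + c = -44
  25a + 5b + c = -70
Solving the system yields a = -3, b = 1, c = 0.
So f(n) = -3n^2 + n.
Check: f(4) = -44. ✓

f(n) = -3n^2 + n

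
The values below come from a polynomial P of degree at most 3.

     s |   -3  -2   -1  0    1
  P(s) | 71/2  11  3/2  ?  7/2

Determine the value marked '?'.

The 4 known points determine the degree-3 polynomial uniquely.
Write P(s) = as^3 + bs^2 + cs + d. Substituting each data point gives a linear system:
  -27a + 9b - 3c + d = 71/2
  -8a + 4b - 2c + d = 11
  -a + b - c + d = 3/2
  a + b + c + d = 7/2
Solving the system yields a = -1, b = 3/2, c = 2, d = 1.
So P(s) = -s^3 + (3/2)s^2 + 2s + 1.
Then P(0) = 1.

1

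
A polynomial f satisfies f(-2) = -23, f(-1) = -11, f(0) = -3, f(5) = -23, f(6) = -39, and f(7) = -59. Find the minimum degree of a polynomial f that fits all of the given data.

Divided differences on the nodes -2, -1, 0, 5, 6, 7:
  order 0: -23  -11  -3  -23  -39  -59
  order 1: 12  8  -4  -16  -20
  order 2: -2  -2  -2  -2
  order 3: 0  0  0
  order 4: 0  0
  order 5: 0
The order-2 divided differences are all -2 (nonzero) and every higher order vanishes, so the data lies on a polynomial of degree exactly 2.

2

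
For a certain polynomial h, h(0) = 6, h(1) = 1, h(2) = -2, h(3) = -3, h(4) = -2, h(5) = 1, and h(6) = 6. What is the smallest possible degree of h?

Forward differences of the values at x = 0, 1, 2, 3, 4, 5, 6:
  h  : 6  1  -2  -3  -2  1  6
  Δ  : -5  -3  -1  1  3  5
  Δ^2: 2  2  2  2  2
  Δ^3: 0  0  0  0
  Δ^4: 0  0  0
  Δ^5: 0  0
  Δ^6: 0
The second differences are constant (2) and nonzero, while all higher differences vanish, so the minimal degree is 2.

2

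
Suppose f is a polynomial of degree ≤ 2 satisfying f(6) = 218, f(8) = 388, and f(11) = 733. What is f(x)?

f(x) = 6x^2 + x - 4

Write f(x) = ax^2 + bx + c. Substituting each data point gives a linear system:
  36a + 6b + c = 218
  64a + 8b + c = 388
  121a + 11b + c = 733
Solving the system yields a = 6, b = 1, c = -4.
So f(x) = 6x² + x - 4.
Check: f(11) = 733. ✓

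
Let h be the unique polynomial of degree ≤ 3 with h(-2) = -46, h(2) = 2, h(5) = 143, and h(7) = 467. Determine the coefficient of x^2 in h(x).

Write h(x) = ax^3 + bx^2 + cx + d. Substituting each data point gives a linear system:
  -8a + 4b - 2c + d = -46
  8a + 4b + 2c + d = 2
  125a + 25b + 5c + d = 143
  343a + 49b + 7c + d = 467
Solving the system yields a = 2, b = -5, c = 4, d = -2.
So h(x) = 2x^3 - 5x^2 + 4x - 2.
The coefficient of x^2 is -5.

-5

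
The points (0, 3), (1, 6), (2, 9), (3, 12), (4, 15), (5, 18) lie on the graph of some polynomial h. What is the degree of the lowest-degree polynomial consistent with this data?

1

Forward differences of the values at t = 0, 1, 2, 3, 4, 5:
  h  : 3  6  9  12  15  18
  Δ  : 3  3  3  3  3
  Δ^2: 0  0  0  0
  Δ^3: 0  0  0
  Δ^4: 0  0
  Δ^5: 0
The first differences are constant (3) and nonzero, while all higher differences vanish, so the minimal degree is 1.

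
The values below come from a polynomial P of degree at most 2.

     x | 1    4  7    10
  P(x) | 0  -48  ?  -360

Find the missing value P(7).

-168

The 3 known points determine the degree-2 polynomial uniquely.
Write P(x) = ax^2 + bx + c. Substituting each data point gives a linear system:
  a + b + c = 0
  16a + 4b + c = -48
  100a + 10b + c = -360
Solving the system yields a = -4, b = 4, c = 0.
So P(x) = -4x^2 + 4x.
Then P(7) = -168.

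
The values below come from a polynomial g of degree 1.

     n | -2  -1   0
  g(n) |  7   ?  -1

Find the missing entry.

3

The 2 known points determine the degree-1 polynomial uniquely.
Write g(n) = an + b. Substituting each data point gives a linear system:
  -2a + b = 7
  b = -1
Solving the system yields a = -4, b = -1.
So g(n) = -4n - 1.
Then g(-1) = 3.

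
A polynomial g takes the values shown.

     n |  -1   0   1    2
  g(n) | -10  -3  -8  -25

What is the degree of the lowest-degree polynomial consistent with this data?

Forward differences of the values at n = -1, 0, 1, 2:
  g  : -10  -3  -8  -25
  Δ  : 7  -5  -17
  Δ^2: -12  -12
  Δ^3: 0
The second differences are constant (-12) and nonzero, while all higher differences vanish, so the minimal degree is 2.

2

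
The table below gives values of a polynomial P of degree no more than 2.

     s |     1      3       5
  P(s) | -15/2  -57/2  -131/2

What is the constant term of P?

-3

Write P(s) = as^2 + bs + c. Substituting each data point gives a linear system:
  a + b + c = -15/2
  9a + 3b + c = -57/2
  25a + 5b + c = -131/2
Solving the system yields a = -2, b = -5/2, c = -3.
So P(s) = -2s^2 - (5/2)s - 3.
The constant term is -3.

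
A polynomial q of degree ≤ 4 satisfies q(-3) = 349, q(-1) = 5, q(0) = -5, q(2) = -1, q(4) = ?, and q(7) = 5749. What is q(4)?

The 5 known points determine the degree-4 polynomial uniquely.
Write q(x) = ax^4 + bx^3 + cx^2 + dx + e. Substituting each data point gives a linear system:
  81a - 27b + 9c - 3d + e = 349
  a - b + c - d + e = 5
  e = -5
  16a + 8b + 4c + 2d + e = -1
  2401a + 343b + 49c + 7d + e = 5749
Solving the system yields a = 3, b = -4, c = -1, d = -4, e = -5.
So q(x) = 3x^4 - 4x^3 - x^2 - 4x - 5.
Then q(4) = 475.

475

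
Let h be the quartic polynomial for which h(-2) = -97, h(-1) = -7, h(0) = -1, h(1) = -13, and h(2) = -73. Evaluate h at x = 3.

-307

Forward differences of the values at x = -2, -1, 0, 1, 2:
  h  : -97  -7  -1  -13  -73
  Δ  : 90  6  -12  -60
  Δ^2: -84  -18  -48
  Δ^3: 66  -30
  Δ^4: -96
The fourth differences are constant, confirming degree 4.
Interpolating (Newton forward form) and evaluating at x = 3 gives h(3) = -307.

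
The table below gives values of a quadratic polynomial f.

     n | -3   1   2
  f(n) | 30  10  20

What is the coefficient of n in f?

1

Write f(n) = an^2 + bn + c. Substituting each data point gives a linear system:
  9a - 3b + c = 30
  a + b + c = 10
  4a + 2b + c = 20
Solving the system yields a = 3, b = 1, c = 6.
So f(n) = 3n^2 + n + 6.
The coefficient of n is 1.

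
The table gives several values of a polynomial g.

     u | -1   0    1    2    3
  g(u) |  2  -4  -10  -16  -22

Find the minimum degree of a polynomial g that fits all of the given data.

1

Forward differences of the values at u = -1, 0, 1, 2, 3:
  g  : 2  -4  -10  -16  -22
  Δ  : -6  -6  -6  -6
  Δ^2: 0  0  0
  Δ^3: 0  0
  Δ^4: 0
The first differences are constant (-6) and nonzero, while all higher differences vanish, so the minimal degree is 1.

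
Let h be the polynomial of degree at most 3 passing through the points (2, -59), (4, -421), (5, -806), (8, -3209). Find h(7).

-2164

Using the Lagrange interpolation formula with nodes 2, 4, 5, 8:
  L_0(t) = (t - 4)(t - 5)(t - 8) / -36
  L_1(t) = (t - 2)(t - 5)(t - 8) / 8
  L_2(t) = (t - 2)(t - 4)(t - 8) / -9
  L_3(t) = (t - 2)(t - 4)(t - 5) / 72
Then h(t) = -59·L_0(t) - 421·L_1(t) - 806·L_2(t) - 3209·L_3(t).
Expanding and collecting terms gives h(t) = -6t^3 - 2t^2 - t - 1.
Evaluating at t = 7: h(7) = -2164.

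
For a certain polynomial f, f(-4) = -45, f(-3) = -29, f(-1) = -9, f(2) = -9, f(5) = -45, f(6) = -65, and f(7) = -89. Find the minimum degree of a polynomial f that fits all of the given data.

Divided differences on the nodes -4, -3, -1, 2, 5, 6, 7:
  order 0: -45  -29  -9  -9  -45  -65  -89
  order 1: 16  10  0  -12  -20  -24
  order 2: -2  -2  -2  -2  -2
  order 3: 0  0  0  0
  order 4: 0  0  0
  order 5: 0  0
  order 6: 0
The order-2 divided differences are all -2 (nonzero) and every higher order vanishes, so the data lies on a polynomial of degree exactly 2.

2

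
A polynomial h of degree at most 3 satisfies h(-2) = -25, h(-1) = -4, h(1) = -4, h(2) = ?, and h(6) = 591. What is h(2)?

11

The 4 known points determine the degree-3 polynomial uniquely.
Write h(n) = an^3 + bn^2 + cn + d. Substituting each data point gives a linear system:
  -8a + 4b - 2c + d = -25
  -a + b - c + d = -4
  a + b + c + d = -4
  216a + 36b + 6c + d = 591
Solving the system yields a = 3, b = -1, c = -3, d = -3.
So h(n) = 3n^3 - n^2 - 3n - 3.
Then h(2) = 11.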